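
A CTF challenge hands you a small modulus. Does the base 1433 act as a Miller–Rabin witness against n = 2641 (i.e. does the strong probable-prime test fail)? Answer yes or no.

no

n − 1 = 2640 = 2^4 · 165, so s = 4 and d = 165.
Repeated squaring mod 2641: 1433^1 ≡ 1433, 1433^2 ≡ 1432, 1433^4 ≡ 1208, 1433^8 ≡ 1432, 1433^16 ≡ 1208, 1433^32 ≡ 1432, 1433^64 ≡ 1208, 1433^128 ≡ 1432.
165 = 128 + 32 + 4 + 1, so 1433^165 ≡ 1432·1432·1208·1433 ≡ 2640 (mod 2641).
x_0 = 1433^165 mod 2641 = 2640.
x_0 = 2640 ≡ −1, so 1433 is not a witness.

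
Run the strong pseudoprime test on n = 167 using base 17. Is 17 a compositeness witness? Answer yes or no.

no

n − 1 = 166 = 2^1 · 83, so s = 1 and d = 83.
Repeated squaring mod 167: 17^1 ≡ 17, 17^2 ≡ 122, 17^4 ≡ 21, 17^8 ≡ 107, 17^16 ≡ 93, 17^32 ≡ 132, 17^64 ≡ 56.
83 = 64 + 16 + 2 + 1, so 17^83 ≡ 56·93·122·17 ≡ 166 (mod 167).
x_0 = 17^83 mod 167 = 166.
x_0 = 166 ≡ −1, so 17 is not a witness.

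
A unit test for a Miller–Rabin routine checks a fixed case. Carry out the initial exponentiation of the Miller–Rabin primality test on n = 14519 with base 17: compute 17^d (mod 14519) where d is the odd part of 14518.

n − 1 = 14518 = 2^1 · 7259, so s = 1 and d = 7259.
17^7259 mod 14519 = 1.

1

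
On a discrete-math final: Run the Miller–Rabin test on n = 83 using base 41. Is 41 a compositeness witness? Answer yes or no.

n − 1 = 82 = 2^1 · 41, so s = 1 and d = 41.
By repeated squaring, 41^41 ≡ 1 (mod 83).
x_0 = 41^41 mod 83 = 1.
x_0 = 1, so 41 is not a witness.

no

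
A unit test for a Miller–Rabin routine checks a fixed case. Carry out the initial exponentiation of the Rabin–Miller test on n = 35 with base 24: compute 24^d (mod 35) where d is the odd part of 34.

19

n − 1 = 34 = 2^1 · 17, so s = 1 and d = 17.
24^17 mod 35 = 19.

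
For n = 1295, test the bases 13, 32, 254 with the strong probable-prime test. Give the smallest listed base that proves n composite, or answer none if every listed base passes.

n − 1 = 1294 = 2^1 · 647, so s = 1 and d = 647.
Base 13: x_0 = 13^647 mod 1295 = 797. x_0 ∉ {1, 1294} and s = 1, so 13 is a Miller–Rabin witness and 1295 is composite.
Base 32: x_0 = 32^647 mod 1295 = 688. x_0 ∉ {1, 1294} and s = 1, so 32 is a Miller–Rabin witness and 1295 is composite.
Base 254: x_0 = 254^647 mod 1295 = 984. x_0 ∉ {1, 1294} and s = 1, so 254 is a Miller–Rabin witness and 1295 is composite.
The smallest witness among the given bases is 13.

13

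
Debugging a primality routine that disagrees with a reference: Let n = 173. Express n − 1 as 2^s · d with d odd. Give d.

43

Halving: 172 → 86 → 43; 43 is odd.
So 172 = 2^2 · 43.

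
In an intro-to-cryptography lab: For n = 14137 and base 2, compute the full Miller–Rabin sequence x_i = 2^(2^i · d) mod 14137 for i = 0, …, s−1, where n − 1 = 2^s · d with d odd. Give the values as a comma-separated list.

4449, 1801, 6228

n − 1 = 14136 = 2^3 · 1767, so s = 3 and d = 1767.
x_0 = 2^1767 mod 14137 = 4449.
x_1 = 4449^2 mod 14137 = 1801.
x_2 = 1801^2 mod 14137 = 6228.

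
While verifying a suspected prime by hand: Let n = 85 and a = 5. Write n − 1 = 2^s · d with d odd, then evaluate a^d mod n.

65

n − 1 = 84 = 2^2 · 21, so s = 2 and d = 21.
Repeated squaring mod 85: 5^1 ≡ 5, 5^2 ≡ 25, 5^4 ≡ 30, 5^8 ≡ 50, 5^16 ≡ 35.
21 = 16 + 4 + 1, so 5^21 ≡ 35·30·5 ≡ 65 (mod 85).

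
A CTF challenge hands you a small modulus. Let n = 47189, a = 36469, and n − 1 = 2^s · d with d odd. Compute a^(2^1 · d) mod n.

n − 1 = 47188 = 2^2 · 11797, so s = 2 and d = 11797.
Repeated squaring mod 47189: 36469^1 ≡ 36469, 36469^2 ≡ 13185, 36469^4 ≡ 47138, 36469^8 ≡ 2601, 36469^16 ≡ 17174, 36469^32 ≡ 15026, 36469^64 ≡ 28500, 36469^128 ≡ 32932, 36469^256 ≡ 19026, 36469^512 ≡ 1857, 36469^1024 ≡ 3652, 36469^2048 ≡ 29806, 36469^4096 ≡ 17522, 36469^8192 ≡ 8850.
11797 = 8192 + 2048 + 1024 + 512 + 16 + 4 + 1, so 36469^11797 ≡ 8850·29806·3652·1857·17174·47138·36469 ≡ 33054 (mod 47189).
x_0 = 33054.
x_1 = 33054^2 mod 47189 = 47188.

47188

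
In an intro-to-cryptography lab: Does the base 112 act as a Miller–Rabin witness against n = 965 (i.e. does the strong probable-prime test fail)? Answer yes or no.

n − 1 = 964 = 2^2 · 241, so s = 2 and d = 241.
Repeated squaring mod 965: 112^1 ≡ 112, 112^2 ≡ 964, 112^4 ≡ 1, 112^8 ≡ 1, 112^16 ≡ 1, 112^32 ≡ 1, 112^64 ≡ 1, 112^128 ≡ 1.
241 = 128 + 64 + 32 + 16 + 1, so 112^241 ≡ 1·1·1·1·112 ≡ 112 (mod 965).
x_0 = 112^241 mod 965 = 112.
x_0 is neither 1 nor 964, so continue squaring.
x_1 = 112^2 mod 965 = 964.
x_1 ≡ −1, so 112 is not a witness.

no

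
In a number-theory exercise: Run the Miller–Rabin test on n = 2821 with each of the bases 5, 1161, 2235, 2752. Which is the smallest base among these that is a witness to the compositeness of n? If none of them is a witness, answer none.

5

n − 1 = 2820 = 2^2 · 705, so s = 2 and d = 705.
Base 5: x_0 = 5^705 mod 2821 = 993. x_0 is neither 1 nor 2820, so continue squaring. x_1 = 993^2 mod 2821 = 1520. Reached i = s−1 = 1 without hitting −1: 5 is a Miller–Rabin witness and 2821 is composite.
Base 1161: x_0 = 1161^705 mod 2821 = 2729. x_0 is neither 1 nor 2820, so continue squaring. x_1 = 2729^2 mod 2821 = 1. x_1 = 1 but x_0 ≠ ±1, a nontrivial square root of 1 — 1161 is a witness and 2821 is composite.
Base 2235: x_0 = 2235^705 mod 2821 = 1611. x_0 is neither 1 nor 2820, so continue squaring. x_1 = 1611^2 mod 2821 = 1. x_1 = 1 but x_0 ≠ ±1, a nontrivial square root of 1 — 2235 is a witness and 2821 is composite.
Base 2752: x_0 = 2752^705 mod 2821 = 92. x_0 is neither 1 nor 2820, so continue squaring. x_1 = 92^2 mod 2821 = 1. x_1 = 1 but x_0 ≠ ±1, a nontrivial square root of 1 — 2752 is a witness and 2821 is composite.
The smallest witness among the given bases is 5.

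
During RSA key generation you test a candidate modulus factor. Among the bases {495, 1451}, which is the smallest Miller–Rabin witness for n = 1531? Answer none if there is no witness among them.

none

n − 1 = 1530 = 2^1 · 765, so s = 1 and d = 765.
Base 495: x_0 = 495^765 mod 1531 = 1. x_0 = 1, so 495 is not a witness.
Base 1451: x_0 = 1451^765 mod 1531 = 1530. x_0 = 1530 ≡ −1, so 1451 is not a witness.
No listed base is a witness for 1531.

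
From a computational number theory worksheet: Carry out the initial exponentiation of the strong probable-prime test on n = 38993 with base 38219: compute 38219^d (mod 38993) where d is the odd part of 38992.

n − 1 = 38992 = 2^4 · 2437, so s = 4 and d = 2437.
38219^2437 mod 38993 = 38992.

38992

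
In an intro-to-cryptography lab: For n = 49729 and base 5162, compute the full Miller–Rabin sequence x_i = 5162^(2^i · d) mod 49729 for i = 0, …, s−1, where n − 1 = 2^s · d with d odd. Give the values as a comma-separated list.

2677, 5353, 10705, 21409, 42817, 35904

n − 1 = 49728 = 2^6 · 777, so s = 6 and d = 777.
x_0 = 5162^777 mod 49729 = 2677.
x_1 = 2677^2 mod 49729 = 5353.
x_2 = 5353^2 mod 49729 = 10705.
x_3 = 10705^2 mod 49729 = 21409.
x_4 = 21409^2 mod 49729 = 42817.
x_5 = 42817^2 mod 49729 = 35904.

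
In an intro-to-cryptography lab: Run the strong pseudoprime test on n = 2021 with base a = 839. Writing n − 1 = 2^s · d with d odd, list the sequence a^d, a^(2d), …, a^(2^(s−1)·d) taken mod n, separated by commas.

1054, 1387

n − 1 = 2020 = 2^2 · 505, so s = 2 and d = 505.
x_0 = 839^505 mod 2021 = 1054.
x_1 = 1054^2 mod 2021 = 1387.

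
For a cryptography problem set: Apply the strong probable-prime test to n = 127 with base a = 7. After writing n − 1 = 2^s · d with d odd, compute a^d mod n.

n − 1 = 126 = 2^1 · 63, so s = 1 and d = 63.
7^63 mod 127 = 126.

126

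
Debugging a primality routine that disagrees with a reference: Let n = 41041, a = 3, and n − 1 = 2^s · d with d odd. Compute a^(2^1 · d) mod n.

27028

n − 1 = 41040 = 2^4 · 2565, so s = 4 and d = 2565.
x_0 = 3^2565 mod 41041 = 24597.
x_1 = 24597^2 mod 41041 = 27028.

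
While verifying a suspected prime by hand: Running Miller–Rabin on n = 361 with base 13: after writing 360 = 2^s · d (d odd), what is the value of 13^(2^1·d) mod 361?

267

n − 1 = 360 = 2^3 · 45, so s = 3 and d = 45.
x_0 = 13^45 mod 361 = 227.
x_1 = 227^2 mod 361 = 267.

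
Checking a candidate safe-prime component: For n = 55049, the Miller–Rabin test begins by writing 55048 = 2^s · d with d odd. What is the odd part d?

Halving: 55048 → 27524 → 13762 → 6881; 6881 is odd.
So 55048 = 2^3 · 6881.

6881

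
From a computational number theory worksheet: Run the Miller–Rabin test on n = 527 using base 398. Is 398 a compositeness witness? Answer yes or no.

yes

n − 1 = 526 = 2^1 · 263, so s = 1 and d = 263.
Repeated squaring mod 527: 398^1 ≡ 398, 398^2 ≡ 304, 398^4 ≡ 191, 398^8 ≡ 118, 398^16 ≡ 222, 398^32 ≡ 273, 398^64 ≡ 222, 398^128 ≡ 273, 398^256 ≡ 222.
263 = 256 + 4 + 2 + 1, so 398^263 ≡ 222·191·304·398 ≡ 471 (mod 527).
x_0 = 398^263 mod 527 = 471.
x_0 ∉ {1, 526} and s = 1, so 398 is a Miller–Rabin witness and 527 is composite.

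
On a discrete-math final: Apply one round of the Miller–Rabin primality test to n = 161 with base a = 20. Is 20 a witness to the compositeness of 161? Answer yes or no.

yes

n − 1 = 160 = 2^5 · 5, so s = 5 and d = 5.
x_0 = 20^5 mod 161 = 125.
x_0 is neither 1 nor 160, so continue squaring.
x_1 = 125^2 mod 161 = 8.
x_2 = 8^2 mod 161 = 64.
x_3 = 64^2 mod 161 = 71.
x_4 = 71^2 mod 161 = 50.
Reached i = s−1 = 4 without hitting −1: 20 is a Miller–Rabin witness and 161 is composite.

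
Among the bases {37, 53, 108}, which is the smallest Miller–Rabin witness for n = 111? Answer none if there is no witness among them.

37

n − 1 = 110 = 2^1 · 55, so s = 1 and d = 55.
Base 37: x_0 = 37^55 mod 111 = 37. x_0 ∉ {1, 110} and s = 1, so 37 is a Miller–Rabin witness and 111 is composite.
Base 53: x_0 = 53^55 mod 111 = 53. x_0 ∉ {1, 110} and s = 1, so 53 is a Miller–Rabin witness and 111 is composite.
Base 108: x_0 = 108^55 mod 111 = 108. x_0 ∉ {1, 110} and s = 1, so 108 is a Miller–Rabin witness and 111 is composite.
The smallest witness among the given bases is 37.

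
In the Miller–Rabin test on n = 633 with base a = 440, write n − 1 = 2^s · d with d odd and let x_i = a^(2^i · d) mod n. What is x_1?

565

n − 1 = 632 = 2^3 · 79, so s = 3 and d = 79.
x_0 = 440^79 mod 633 = 326.
x_1 = 326^2 mod 633 = 565.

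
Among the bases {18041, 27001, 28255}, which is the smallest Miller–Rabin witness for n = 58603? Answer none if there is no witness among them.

n − 1 = 58602 = 2^1 · 29301, so s = 1 and d = 29301.
Base 18041: x_0 = 18041^29301 mod 58603 = 1. x_0 = 1, so 18041 is not a witness.
Base 27001: x_0 = 27001^29301 mod 58603 = 1. x_0 = 1, so 27001 is not a witness.
Base 28255: x_0 = 28255^29301 mod 58603 = 1. x_0 = 1, so 28255 is not a witness.
No listed base is a witness for 58603.

none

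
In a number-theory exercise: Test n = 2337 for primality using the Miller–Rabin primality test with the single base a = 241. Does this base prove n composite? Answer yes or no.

yes

n − 1 = 2336 = 2^5 · 73, so s = 5 and d = 73.
x_0 = 241^73 mod 2337 = 412.
x_0 is neither 1 nor 2336, so continue squaring.
x_1 = 412^2 mod 2337 = 1480.
x_2 = 1480^2 mod 2337 = 631.
x_3 = 631^2 mod 2337 = 871.
x_4 = 871^2 mod 2337 = 1453.
Reached i = s−1 = 4 without hitting −1: 241 is a Miller–Rabin witness and 2337 is composite.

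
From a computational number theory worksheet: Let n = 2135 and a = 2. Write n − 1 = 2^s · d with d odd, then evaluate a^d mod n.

1908

n − 1 = 2134 = 2^1 · 1067, so s = 1 and d = 1067.
Repeated squaring mod 2135: 2^1 ≡ 2, 2^2 ≡ 4, 2^4 ≡ 16, 2^8 ≡ 256, 2^16 ≡ 1486, 2^32 ≡ 606, 2^64 ≡ 16, 2^128 ≡ 256, 2^256 ≡ 1486, 2^512 ≡ 606, 2^1024 ≡ 16.
1067 = 1024 + 32 + 8 + 2 + 1, so 2^1067 ≡ 16·606·256·4·2 ≡ 1908 (mod 2135).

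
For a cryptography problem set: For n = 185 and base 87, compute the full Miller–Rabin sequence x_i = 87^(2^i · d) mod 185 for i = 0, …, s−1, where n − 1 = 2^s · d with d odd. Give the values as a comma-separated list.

113, 4, 16

n − 1 = 184 = 2^3 · 23, so s = 3 and d = 23.
x_0 = 87^23 mod 185 = 113.
x_1 = 113^2 mod 185 = 4.
x_2 = 4^2 mod 185 = 16.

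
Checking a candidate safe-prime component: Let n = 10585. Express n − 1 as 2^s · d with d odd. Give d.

1323

Halving: 10584 → 5292 → 2646 → 1323; 1323 is odd.
So 10584 = 2^3 · 1323.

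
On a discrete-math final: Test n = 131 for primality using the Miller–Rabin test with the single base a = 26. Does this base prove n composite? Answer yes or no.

n − 1 = 130 = 2^1 · 65, so s = 1 and d = 65.
By repeated squaring, 26^65 ≡ 130 (mod 131).
x_0 = 26^65 mod 131 = 130.
x_0 = 130 ≡ −1, so 26 is not a witness.

no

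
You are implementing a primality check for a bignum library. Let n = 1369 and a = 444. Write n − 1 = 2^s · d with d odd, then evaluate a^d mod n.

0

n − 1 = 1368 = 2^3 · 171, so s = 3 and d = 171.
444^171 mod 1369 = 0.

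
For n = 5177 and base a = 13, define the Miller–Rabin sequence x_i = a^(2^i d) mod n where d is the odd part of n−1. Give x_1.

n − 1 = 5176 = 2^3 · 647, so s = 3 and d = 647.
x_0 = 13^647 mod 5177 = 5163.
x_1 = 5163^2 mod 5177 = 196.

196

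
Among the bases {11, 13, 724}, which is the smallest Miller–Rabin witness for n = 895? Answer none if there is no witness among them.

11

n − 1 = 894 = 2^1 · 447, so s = 1 and d = 447.
Base 11: x_0 = 11^447 mod 895 = 416. x_0 ∉ {1, 894} and s = 1, so 11 is a Miller–Rabin witness and 895 is composite.
Base 13: x_0 = 13^447 mod 895 = 527. x_0 ∉ {1, 894} and s = 1, so 13 is a Miller–Rabin witness and 895 is composite.
Base 724: x_0 = 724^447 mod 895 = 294. x_0 ∉ {1, 894} and s = 1, so 724 is a Miller–Rabin witness and 895 is composite.
The smallest witness among the given bases is 11.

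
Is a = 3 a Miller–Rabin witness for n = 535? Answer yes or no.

n − 1 = 534 = 2^1 · 267, so s = 1 and d = 267.
x_0 = 3^267 mod 535 = 437.
x_0 ∉ {1, 534} and s = 1, so 3 is a Miller–Rabin witness and 535 is composite.

yes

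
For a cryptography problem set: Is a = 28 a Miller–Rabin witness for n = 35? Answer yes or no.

yes

n − 1 = 34 = 2^1 · 17, so s = 1 and d = 17.
x_0 = 28^17 mod 35 = 28.
x_0 ∉ {1, 34} and s = 1, so 28 is a Miller–Rabin witness and 35 is composite.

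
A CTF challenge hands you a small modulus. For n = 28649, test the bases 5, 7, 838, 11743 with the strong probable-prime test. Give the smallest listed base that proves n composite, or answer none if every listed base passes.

n − 1 = 28648 = 2^3 · 3581, so s = 3 and d = 3581.
Base 5: x_0 = 5^3581 mod 28649 = 18114. x_0 is neither 1 nor 28648, so continue squaring. x_1 = 18114^2 mod 28649 = 28648. x_1 ≡ −1, so 5 is not a witness.
Base 7: x_0 = 7^3581 mod 28649 = 16874. x_0 is neither 1 nor 28648, so continue squaring. x_1 = 16874^2 mod 28649 = 18114. x_2 = 18114^2 mod 28649 = 28648. x_2 ≡ −1, so 7 is not a witness.
Base 838: x_0 = 838^3581 mod 28649 = 28648. x_0 = 28648 ≡ −1, so 838 is not a witness.
Base 11743: x_0 = 11743^3581 mod 28649 = 11775. x_0 is neither 1 nor 28648, so continue squaring. x_1 = 11775^2 mod 28649 = 18114. x_2 = 18114^2 mod 28649 = 28648. x_2 ≡ −1, so 11743 is not a witness.
No listed base is a witness for 28649.

none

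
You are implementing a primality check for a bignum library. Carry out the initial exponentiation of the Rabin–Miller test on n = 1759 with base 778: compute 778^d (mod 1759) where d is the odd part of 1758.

n − 1 = 1758 = 2^1 · 879, so s = 1 and d = 879.
Repeated squaring mod 1759: 778^1 ≡ 778, 778^2 ≡ 188, 778^4 ≡ 164, 778^8 ≡ 511, 778^16 ≡ 789, 778^32 ≡ 1594, 778^64 ≡ 840, 778^128 ≡ 241, 778^256 ≡ 34, 778^512 ≡ 1156.
879 = 512 + 256 + 64 + 32 + 8 + 4 + 2 + 1, so 778^879 ≡ 1156·34·840·1594·511·164·188·778 ≡ 1758 (mod 1759).

1758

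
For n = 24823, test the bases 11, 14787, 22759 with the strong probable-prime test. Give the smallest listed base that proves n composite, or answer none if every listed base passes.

n − 1 = 24822 = 2^1 · 12411, so s = 1 and d = 12411.
Base 11: x_0 = 11^12411 mod 24823 = 4935. x_0 ∉ {1, 24822} and s = 1, so 11 is a Miller–Rabin witness and 24823 is composite.
Base 14787: x_0 = 14787^12411 mod 24823 = 24298. x_0 ∉ {1, 24822} and s = 1, so 14787 is a Miller–Rabin witness and 24823 is composite.
Base 22759: x_0 = 22759^12411 mod 24823 = 3009. x_0 ∉ {1, 24822} and s = 1, so 22759 is a Miller–Rabin witness and 24823 is composite.
The smallest witness among the given bases is 11.

11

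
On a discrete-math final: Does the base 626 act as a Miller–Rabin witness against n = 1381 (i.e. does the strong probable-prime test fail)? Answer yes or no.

no

n − 1 = 1380 = 2^2 · 345, so s = 2 and d = 345.
x_0 = 626^345 mod 1381 = 1.
x_0 = 1, so 626 is not a witness.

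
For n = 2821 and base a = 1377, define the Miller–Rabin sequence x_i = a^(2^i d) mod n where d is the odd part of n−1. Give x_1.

n − 1 = 2820 = 2^2 · 705, so s = 2 and d = 705.
x_0 = 1377^705 mod 2821 = 2820.
x_1 = 2820^2 mod 2821 = 1.

1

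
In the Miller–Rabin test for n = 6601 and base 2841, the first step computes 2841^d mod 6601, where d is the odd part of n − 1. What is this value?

3359

n − 1 = 6600 = 2^3 · 825, so s = 3 and d = 825.
2841^825 mod 6601 = 3359.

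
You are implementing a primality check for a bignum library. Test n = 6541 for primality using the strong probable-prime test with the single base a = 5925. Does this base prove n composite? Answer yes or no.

n − 1 = 6540 = 2^2 · 1635, so s = 2 and d = 1635.
x_0 = 5925^1635 mod 6541 = 3318.
x_0 is neither 1 nor 6540, so continue squaring.
x_1 = 3318^2 mod 6541 = 621.
Reached i = s−1 = 1 without hitting −1: 5925 is a Miller–Rabin witness and 6541 is composite.

yes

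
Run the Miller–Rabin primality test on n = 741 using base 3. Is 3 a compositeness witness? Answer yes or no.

yes

n − 1 = 740 = 2^2 · 185, so s = 2 and d = 185.
x_0 = 3^185 mod 741 = 243.
x_0 is neither 1 nor 740, so continue squaring.
x_1 = 243^2 mod 741 = 510.
Reached i = s−1 = 1 without hitting −1: 3 is a Miller–Rabin witness and 741 is composite.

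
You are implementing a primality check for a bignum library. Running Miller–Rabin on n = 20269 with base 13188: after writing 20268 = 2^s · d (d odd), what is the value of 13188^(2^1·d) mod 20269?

n − 1 = 20268 = 2^2 · 5067, so s = 2 and d = 5067.
x_0 = 13188^5067 mod 20269 = 1.
x_1 = 1^2 mod 20269 = 1.

1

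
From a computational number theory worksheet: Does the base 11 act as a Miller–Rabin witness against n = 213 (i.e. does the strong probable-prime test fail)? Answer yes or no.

n − 1 = 212 = 2^2 · 53, so s = 2 and d = 53.
x_0 = 11^53 mod 213 = 113.
x_0 is neither 1 nor 212, so continue squaring.
x_1 = 113^2 mod 213 = 202.
Reached i = s−1 = 1 without hitting −1: 11 is a Miller–Rabin witness and 213 is composite.

yes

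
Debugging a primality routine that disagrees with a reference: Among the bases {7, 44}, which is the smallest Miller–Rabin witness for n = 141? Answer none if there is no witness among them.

7

n − 1 = 140 = 2^2 · 35, so s = 2 and d = 35.
Base 7: x_0 = 7^35 mod 141 = 64. x_0 is neither 1 nor 140, so continue squaring. x_1 = 64^2 mod 141 = 7. Reached i = s−1 = 1 without hitting −1: 7 is a Miller–Rabin witness and 141 is composite.
Base 44: x_0 = 44^35 mod 141 = 35. x_0 is neither 1 nor 140, so continue squaring. x_1 = 35^2 mod 141 = 97. Reached i = s−1 = 1 without hitting −1: 44 is a Miller–Rabin witness and 141 is composite.
The smallest witness among the given bases is 7.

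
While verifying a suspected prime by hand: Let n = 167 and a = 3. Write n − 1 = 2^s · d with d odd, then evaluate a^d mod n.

1

n − 1 = 166 = 2^1 · 83, so s = 1 and d = 83.
Repeated squaring mod 167: 3^1 ≡ 3, 3^2 ≡ 9, 3^4 ≡ 81, 3^8 ≡ 48, 3^16 ≡ 133, 3^32 ≡ 154, 3^64 ≡ 2.
83 = 64 + 16 + 2 + 1, so 3^83 ≡ 2·133·9·3 ≡ 1 (mod 167).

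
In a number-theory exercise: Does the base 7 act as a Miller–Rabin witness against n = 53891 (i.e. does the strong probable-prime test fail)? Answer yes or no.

n − 1 = 53890 = 2^1 · 26945, so s = 1 and d = 26945.
x_0 = 7^26945 mod 53891 = 1.
x_0 = 1, so 7 is not a witness.

no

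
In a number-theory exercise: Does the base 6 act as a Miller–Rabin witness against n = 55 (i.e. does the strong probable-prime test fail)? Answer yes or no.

n − 1 = 54 = 2^1 · 27, so s = 1 and d = 27.
By repeated squaring, 6^27 ≡ 41 (mod 55).
x_0 = 6^27 mod 55 = 41.
x_0 ∉ {1, 54} and s = 1, so 6 is a Miller–Rabin witness and 55 is composite.

yes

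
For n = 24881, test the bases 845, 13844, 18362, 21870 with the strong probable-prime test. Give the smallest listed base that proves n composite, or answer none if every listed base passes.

n − 1 = 24880 = 2^4 · 1555, so s = 4 and d = 1555.
Base 845: x_0 = 845^1555 mod 24881 = 14623. x_0 is neither 1 nor 24880, so continue squaring. x_1 = 14623^2 mod 24881 = 4815. x_2 = 4815^2 mod 24881 = 20014. x_3 = 20014^2 mod 24881 = 977. Reached i = s−1 = 3 without hitting −1: 845 is a Miller–Rabin witness and 24881 is composite.
Base 13844: x_0 = 13844^1555 mod 24881 = 1298. x_0 is neither 1 nor 24880, so continue squaring. x_1 = 1298^2 mod 24881 = 17777. x_2 = 17777^2 mod 24881 = 8148. x_3 = 8148^2 mod 24881 = 7396. Reached i = s−1 = 3 without hitting −1: 13844 is a Miller–Rabin witness and 24881 is composite.
Base 18362: x_0 = 18362^1555 mod 24881 = 17181. x_0 is neither 1 nor 24880, so continue squaring. x_1 = 17181^2 mod 24881 = 23458. x_2 = 23458^2 mod 24881 = 9568. x_3 = 9568^2 mod 24881 = 9425. Reached i = s−1 = 3 without hitting −1: 18362 is a Miller–Rabin witness and 24881 is composite.
Base 21870: x_0 = 21870^1555 mod 24881 = 5960. x_0 is neither 1 nor 24880, so continue squaring. x_1 = 5960^2 mod 24881 = 16413. x_2 = 16413^2 mod 24881 = 24863. x_3 = 24863^2 mod 24881 = 324. Reached i = s−1 = 3 without hitting −1: 21870 is a Miller–Rabin witness and 24881 is composite.
The smallest witness among the given bases is 845.

845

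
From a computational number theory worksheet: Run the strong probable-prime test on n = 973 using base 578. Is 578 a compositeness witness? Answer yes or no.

n − 1 = 972 = 2^2 · 243, so s = 2 and d = 243.
Repeated squaring mod 973: 578^1 ≡ 578, 578^2 ≡ 345, 578^4 ≡ 319, 578^8 ≡ 569, 578^16 ≡ 725, 578^32 ≡ 205, 578^64 ≡ 186, 578^128 ≡ 541.
243 = 128 + 64 + 32 + 16 + 2 + 1, so 578^243 ≡ 541·186·205·725·345·578 ≡ 491 (mod 973).
x_0 = 578^243 mod 973 = 491.
x_0 is neither 1 nor 972, so continue squaring.
x_1 = 491^2 mod 973 = 750.
Reached i = s−1 = 1 without hitting −1: 578 is a Miller–Rabin witness and 973 is composite.

yes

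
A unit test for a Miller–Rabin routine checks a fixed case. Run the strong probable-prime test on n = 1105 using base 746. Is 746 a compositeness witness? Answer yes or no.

n − 1 = 1104 = 2^4 · 69, so s = 4 and d = 69.
x_0 = 746^69 mod 1105 = 291.
x_0 is neither 1 nor 1104, so continue squaring.
x_1 = 291^2 mod 1105 = 701.
x_2 = 701^2 mod 1105 = 781.
x_3 = 781^2 mod 1105 = 1.
x_3 = 1 but x_2 ≠ ±1, a nontrivial square root of 1 — 746 is a witness and 1105 is composite.

yes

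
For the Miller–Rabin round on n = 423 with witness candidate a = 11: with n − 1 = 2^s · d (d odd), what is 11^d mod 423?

164

n − 1 = 422 = 2^1 · 211, so s = 1 and d = 211.
11^211 mod 423 = 164.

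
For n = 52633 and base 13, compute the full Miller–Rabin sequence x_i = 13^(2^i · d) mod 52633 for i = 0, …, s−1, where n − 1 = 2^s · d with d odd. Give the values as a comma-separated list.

n − 1 = 52632 = 2^3 · 6579, so s = 3 and d = 6579.
x_0 = 13^6579 mod 52633 = 36875.
x_1 = 36875^2 mod 52633 = 44703.
x_2 = 44703^2 mod 52633 = 41098.

36875, 44703, 41098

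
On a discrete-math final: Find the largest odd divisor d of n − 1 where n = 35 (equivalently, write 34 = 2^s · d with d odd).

17

Halving: 34 → 17; 17 is odd.
So 34 = 2^1 · 17.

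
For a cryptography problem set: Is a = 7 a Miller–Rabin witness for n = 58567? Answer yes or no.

no

n − 1 = 58566 = 2^1 · 29283, so s = 1 and d = 29283.
x_0 = 7^29283 mod 58567 = 1.
x_0 = 1, so 7 is not a witness.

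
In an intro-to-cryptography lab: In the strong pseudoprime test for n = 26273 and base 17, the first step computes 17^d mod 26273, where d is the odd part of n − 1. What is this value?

7771

n − 1 = 26272 = 2^5 · 821, so s = 5 and d = 821.
Repeated squaring mod 26273: 17^1 ≡ 17, 17^2 ≡ 289, 17^4 ≡ 4702, 17^8 ≡ 13211, 17^16 ≡ 25255, 17^32 ≡ 11677, 17^64 ≡ 21732, 17^128 ≡ 22649, 17^256 ≡ 23149, 17^512 ≡ 12093.
821 = 512 + 256 + 32 + 16 + 4 + 1, so 17^821 ≡ 12093·23149·11677·25255·4702·17 ≡ 7771 (mod 26273).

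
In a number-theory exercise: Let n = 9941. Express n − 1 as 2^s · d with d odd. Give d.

2485

Halving: 9940 → 4970 → 2485; 2485 is odd.
So 9940 = 2^2 · 2485.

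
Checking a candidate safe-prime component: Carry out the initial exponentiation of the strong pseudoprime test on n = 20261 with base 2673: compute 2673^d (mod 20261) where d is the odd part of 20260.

n − 1 = 20260 = 2^2 · 5065, so s = 2 and d = 5065.
2673^5065 mod 20261 = 20260.

20260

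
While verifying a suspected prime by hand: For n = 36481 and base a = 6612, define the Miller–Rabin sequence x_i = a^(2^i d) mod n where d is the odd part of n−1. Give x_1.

n − 1 = 36480 = 2^7 · 285, so s = 7 and d = 285.
x_0 = 6612^285 mod 36481 = 4776.
x_1 = 4776^2 mod 36481 = 9551.

9551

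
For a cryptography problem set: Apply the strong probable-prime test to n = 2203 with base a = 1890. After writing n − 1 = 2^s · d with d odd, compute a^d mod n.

2202

n − 1 = 2202 = 2^1 · 1101, so s = 1 and d = 1101.
1890^1101 mod 2203 = 2202.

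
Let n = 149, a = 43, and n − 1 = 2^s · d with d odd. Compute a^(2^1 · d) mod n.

148

n − 1 = 148 = 2^2 · 37, so s = 2 and d = 37.
x_0 = 43^37 mod 149 = 105.
x_1 = 105^2 mod 149 = 148.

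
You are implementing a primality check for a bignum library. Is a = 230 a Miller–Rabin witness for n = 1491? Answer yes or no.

n − 1 = 1490 = 2^1 · 745, so s = 1 and d = 745.
Repeated squaring mod 1491: 230^1 ≡ 230, 230^2 ≡ 715, 230^4 ≡ 1303, 230^8 ≡ 1051, 230^16 ≡ 1261, 230^32 ≡ 715, 230^64 ≡ 1303, 230^128 ≡ 1051, 230^256 ≡ 1261, 230^512 ≡ 715.
745 = 512 + 128 + 64 + 32 + 8 + 1, so 230^745 ≡ 715·1051·1303·715·1051·230 ≡ 1490 (mod 1491).
x_0 = 230^745 mod 1491 = 1490.
x_0 = 1490 ≡ −1, so 230 is not a witness.

no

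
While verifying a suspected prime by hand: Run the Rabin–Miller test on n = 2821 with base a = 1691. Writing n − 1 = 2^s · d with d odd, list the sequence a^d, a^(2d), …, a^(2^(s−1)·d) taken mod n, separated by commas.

n − 1 = 2820 = 2^2 · 705, so s = 2 and d = 705.
x_0 = 1691^705 mod 2821 = 92.
x_1 = 92^2 mod 2821 = 1.

92, 1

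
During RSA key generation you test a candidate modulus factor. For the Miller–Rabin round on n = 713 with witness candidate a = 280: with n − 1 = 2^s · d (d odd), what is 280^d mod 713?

280

n − 1 = 712 = 2^3 · 89, so s = 3 and d = 89.
280^89 mod 713 = 280.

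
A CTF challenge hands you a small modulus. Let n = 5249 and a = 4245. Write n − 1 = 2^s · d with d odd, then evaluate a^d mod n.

n − 1 = 5248 = 2^7 · 41, so s = 7 and d = 41.
4245^41 mod 5249 = 688.

688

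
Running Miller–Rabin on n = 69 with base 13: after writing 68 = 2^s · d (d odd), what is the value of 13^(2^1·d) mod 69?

n − 1 = 68 = 2^2 · 17, so s = 2 and d = 17.
x_0 = 13^17 mod 69 = 52.
x_1 = 52^2 mod 69 = 13.

13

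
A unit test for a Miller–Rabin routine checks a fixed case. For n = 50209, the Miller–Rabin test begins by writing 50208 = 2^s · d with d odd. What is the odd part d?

Halving: 50208 → 25104 → 12552 → 6276 → 3138 → 1569; 1569 is odd.
So 50208 = 2^5 · 1569.

1569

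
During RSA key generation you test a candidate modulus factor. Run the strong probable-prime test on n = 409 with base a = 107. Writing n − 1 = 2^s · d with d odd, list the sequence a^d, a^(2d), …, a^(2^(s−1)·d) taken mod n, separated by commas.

n − 1 = 408 = 2^3 · 51, so s = 3 and d = 51.
x_0 = 107^51 mod 409 = 31.
x_1 = 31^2 mod 409 = 143.
x_2 = 143^2 mod 409 = 408.

31, 143, 408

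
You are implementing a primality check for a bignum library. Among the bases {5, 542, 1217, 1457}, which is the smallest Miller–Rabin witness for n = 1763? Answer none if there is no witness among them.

n − 1 = 1762 = 2^1 · 881, so s = 1 and d = 881.
Base 5: x_0 = 5^881 mod 1763 = 456. x_0 ∉ {1, 1762} and s = 1, so 5 is a Miller–Rabin witness and 1763 is composite.
Base 542: x_0 = 542^881 mod 1763 = 91. x_0 ∉ {1, 1762} and s = 1, so 542 is a Miller–Rabin witness and 1763 is composite.
Base 1217: x_0 = 1217^881 mod 1763 = 397. x_0 ∉ {1, 1762} and s = 1, so 1217 is a Miller–Rabin witness and 1763 is composite.
Base 1457: x_0 = 1457^881 mod 1763 = 1006. x_0 ∉ {1, 1762} and s = 1, so 1457 is a Miller–Rabin witness and 1763 is composite.
The smallest witness among the given bases is 5.

5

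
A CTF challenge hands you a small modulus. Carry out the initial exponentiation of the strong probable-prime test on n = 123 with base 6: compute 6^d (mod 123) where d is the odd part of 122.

n − 1 = 122 = 2^1 · 61, so s = 1 and d = 61.
Repeated squaring mod 123: 6^1 ≡ 6, 6^2 ≡ 36, 6^4 ≡ 66, 6^8 ≡ 51, 6^16 ≡ 18, 6^32 ≡ 78.
61 = 32 + 16 + 8 + 4 + 1, so 6^61 ≡ 78·18·51·66·6 ≡ 117 (mod 123).

117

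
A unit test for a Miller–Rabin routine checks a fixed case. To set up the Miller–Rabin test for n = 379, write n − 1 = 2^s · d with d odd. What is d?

Halving: 378 → 189; 189 is odd.
So 378 = 2^1 · 189.

189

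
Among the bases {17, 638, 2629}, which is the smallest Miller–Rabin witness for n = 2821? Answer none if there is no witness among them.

n − 1 = 2820 = 2^2 · 705, so s = 2 and d = 705.
Base 17: x_0 = 17^705 mod 2821 = 2820. x_0 = 2820 ≡ −1, so 17 is not a witness.
Base 638: x_0 = 638^705 mod 2821 = 1. x_0 = 1, so 638 is not a witness.
Base 2629: x_0 = 2629^705 mod 2821 = 1. x_0 = 1, so 2629 is not a witness.
No listed base is a witness for 2821.

none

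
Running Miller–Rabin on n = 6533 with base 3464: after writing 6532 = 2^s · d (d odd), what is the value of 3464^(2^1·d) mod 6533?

n − 1 = 6532 = 2^2 · 1633, so s = 2 and d = 1633.
x_0 = 3464^1633 mod 6533 = 3101.
x_1 = 3101^2 mod 6533 = 6158.

6158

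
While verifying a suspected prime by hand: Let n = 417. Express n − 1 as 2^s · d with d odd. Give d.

13

Halving: 416 → 208 → 104 → 52 → 26 → 13; 13 is odd.
So 416 = 2^5 · 13.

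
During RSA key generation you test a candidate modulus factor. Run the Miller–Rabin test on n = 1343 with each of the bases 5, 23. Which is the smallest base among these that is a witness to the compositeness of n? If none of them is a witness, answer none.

5

n − 1 = 1342 = 2^1 · 671, so s = 1 and d = 671.
Base 5: x_0 = 5^671 mod 1343 = 602. x_0 ∉ {1, 1342} and s = 1, so 5 is a Miller–Rabin witness and 1343 is composite.
Base 23: x_0 = 23^671 mod 1343 = 292. x_0 ∉ {1, 1342} and s = 1, so 23 is a Miller–Rabin witness and 1343 is composite.
The smallest witness among the given bases is 5.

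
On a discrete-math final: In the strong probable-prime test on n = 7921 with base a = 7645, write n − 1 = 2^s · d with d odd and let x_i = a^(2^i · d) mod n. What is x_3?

n − 1 = 7920 = 2^4 · 495, so s = 4 and d = 495.
x_0 = 7645^495 mod 7921 = 2636.
x_1 = 2636^2 mod 7921 = 1779.
x_2 = 1779^2 mod 7921 = 4362.
x_3 = 4362^2 mod 7921 = 802.

802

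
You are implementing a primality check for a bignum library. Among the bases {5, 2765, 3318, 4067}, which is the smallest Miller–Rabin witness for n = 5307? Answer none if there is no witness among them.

n − 1 = 5306 = 2^1 · 2653, so s = 1 and d = 2653.
Base 5: x_0 = 5^2653 mod 5307 = 2174. x_0 ∉ {1, 5306} and s = 1, so 5 is a Miller–Rabin witness and 5307 is composite.
Base 2765: x_0 = 2765^2653 mod 5307 = 3608. x_0 ∉ {1, 5306} and s = 1, so 2765 is a Miller–Rabin witness and 5307 is composite.
Base 3318: x_0 = 3318^2653 mod 5307 = 3927. x_0 ∉ {1, 5306} and s = 1, so 3318 is a Miller–Rabin witness and 5307 is composite.
Base 4067: x_0 = 4067^2653 mod 5307 = 4322. x_0 ∉ {1, 5306} and s = 1, so 4067 is a Miller–Rabin witness and 5307 is composite.
The smallest witness among the given bases is 5.

5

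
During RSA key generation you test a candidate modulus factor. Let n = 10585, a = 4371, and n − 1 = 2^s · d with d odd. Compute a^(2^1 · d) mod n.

n − 1 = 10584 = 2^3 · 1323, so s = 3 and d = 1323.
x_0 = 4371^1323 mod 10585 = 5841.
x_1 = 5841^2 mod 10585 = 1826.

1826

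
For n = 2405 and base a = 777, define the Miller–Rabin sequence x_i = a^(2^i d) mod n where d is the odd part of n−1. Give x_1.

n − 1 = 2404 = 2^2 · 601, so s = 2 and d = 601.
x_0 = 777^601 mod 2405 = 777.
x_1 = 777^2 mod 2405 = 74.

74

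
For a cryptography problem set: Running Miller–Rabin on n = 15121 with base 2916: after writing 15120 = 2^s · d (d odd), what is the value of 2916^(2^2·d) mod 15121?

1

n − 1 = 15120 = 2^4 · 945, so s = 4 and d = 945.
Repeated squaring mod 15121: 2916^1 ≡ 2916, 2916^2 ≡ 5054, 2916^4 ≡ 3547, 2916^8 ≡ 537, 2916^16 ≡ 1070, 2916^32 ≡ 10825, 2916^64 ≡ 7996, 2916^128 ≡ 4428, 2916^256 ≡ 10368, 2916^512 ≡ 235.
945 = 512 + 256 + 128 + 32 + 16 + 1, so 2916^945 ≡ 235·10368·4428·10825·1070·2916 ≡ 5905 (mod 15121).
x_0 = 5905.
x_1 = 5905^2 mod 15121 = 15120.
x_2 = 15120^2 mod 15121 = 1.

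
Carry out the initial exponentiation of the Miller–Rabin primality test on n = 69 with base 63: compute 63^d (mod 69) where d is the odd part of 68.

57

n − 1 = 68 = 2^2 · 17, so s = 2 and d = 17.
63^17 mod 69 = 57.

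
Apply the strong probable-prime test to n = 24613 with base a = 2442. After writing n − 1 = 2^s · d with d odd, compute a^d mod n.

n − 1 = 24612 = 2^2 · 6153, so s = 2 and d = 6153.
Repeated squaring mod 24613: 2442^1 ≡ 2442, 2442^2 ≡ 7018, 2442^4 ≡ 1711, 2442^8 ≡ 23187, 2442^16 ≡ 15210, 2442^32 ≡ 6513, 2442^64 ≡ 10970, 2442^128 ≡ 7943, 2442^256 ≡ 8130, 2442^512 ≡ 10995, 2442^1024 ≡ 15582, 2442^2048 ≡ 16092, 2442^4096 ≡ 23704.
6153 = 4096 + 2048 + 8 + 1, so 2442^6153 ≡ 23704·16092·23187·2442 ≡ 13046 (mod 24613).

13046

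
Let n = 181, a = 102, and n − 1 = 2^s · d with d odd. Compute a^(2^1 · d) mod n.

1

n − 1 = 180 = 2^2 · 45, so s = 2 and d = 45.
x_0 = 102^45 mod 181 = 1.
x_1 = 1^2 mod 181 = 1.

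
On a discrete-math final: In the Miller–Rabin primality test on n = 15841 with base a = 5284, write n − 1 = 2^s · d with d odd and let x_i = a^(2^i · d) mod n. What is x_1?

3039

n − 1 = 15840 = 2^5 · 495, so s = 5 and d = 495.
x_0 = 5284^495 mod 15841 = 3380.
x_1 = 3380^2 mod 15841 = 3039.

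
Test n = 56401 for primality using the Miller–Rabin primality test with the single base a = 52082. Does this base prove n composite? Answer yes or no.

n − 1 = 56400 = 2^4 · 3525, so s = 4 and d = 3525.
x_0 = 52082^3525 mod 56401 = 16484.
x_0 is neither 1 nor 56400, so continue squaring.
x_1 = 16484^2 mod 56401 = 38639.
x_2 = 38639^2 mod 56401 = 37851.
x_3 = 37851^2 mod 56401 = 56400.
x_3 ≡ −1, so 52082 is not a witness.

no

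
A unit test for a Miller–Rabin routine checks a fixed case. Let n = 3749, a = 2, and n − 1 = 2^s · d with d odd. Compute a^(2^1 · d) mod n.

1212

n − 1 = 3748 = 2^2 · 937, so s = 2 and d = 937.
x_0 = 2^937 mod 3749 = 1706.
x_1 = 1706^2 mod 3749 = 1212.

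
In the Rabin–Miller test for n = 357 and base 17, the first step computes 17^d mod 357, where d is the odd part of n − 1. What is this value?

68

n − 1 = 356 = 2^2 · 89, so s = 2 and d = 89.
Repeated squaring mod 357: 17^1 ≡ 17, 17^2 ≡ 289, 17^4 ≡ 340, 17^8 ≡ 289, 17^16 ≡ 340, 17^32 ≡ 289, 17^64 ≡ 340.
89 = 64 + 16 + 8 + 1, so 17^89 ≡ 340·340·289·17 ≡ 68 (mod 357).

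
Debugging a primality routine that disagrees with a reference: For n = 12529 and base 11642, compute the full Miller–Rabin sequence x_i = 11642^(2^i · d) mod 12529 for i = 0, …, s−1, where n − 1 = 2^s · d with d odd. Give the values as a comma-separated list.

n − 1 = 12528 = 2^4 · 783, so s = 4 and d = 783.
x_0 = 11642^783 mod 12529 = 6675.
x_1 = 6675^2 mod 12529 = 2501.
x_2 = 2501^2 mod 12529 = 3030.
x_3 = 3030^2 mod 12529 = 9672.

6675, 2501, 3030, 9672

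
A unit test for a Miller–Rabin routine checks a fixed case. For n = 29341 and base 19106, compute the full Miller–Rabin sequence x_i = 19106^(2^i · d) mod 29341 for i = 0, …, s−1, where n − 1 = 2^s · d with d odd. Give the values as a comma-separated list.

n − 1 = 29340 = 2^2 · 7335, so s = 2 and d = 7335.
x_0 = 19106^7335 mod 29341 = 27756.
x_1 = 27756^2 mod 29341 = 18240.

27756, 18240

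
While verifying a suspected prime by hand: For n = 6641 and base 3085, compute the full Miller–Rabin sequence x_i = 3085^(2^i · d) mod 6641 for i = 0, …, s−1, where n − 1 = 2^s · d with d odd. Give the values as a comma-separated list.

2492, 729, 161, 5998

n − 1 = 6640 = 2^4 · 415, so s = 4 and d = 415.
x_0 = 3085^415 mod 6641 = 2492.
x_1 = 2492^2 mod 6641 = 729.
x_2 = 729^2 mod 6641 = 161.
x_3 = 161^2 mod 6641 = 5998.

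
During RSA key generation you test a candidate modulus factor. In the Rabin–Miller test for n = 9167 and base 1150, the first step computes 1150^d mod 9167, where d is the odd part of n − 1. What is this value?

n − 1 = 9166 = 2^1 · 4583, so s = 1 and d = 4583.
Repeated squaring mod 9167: 1150^1 ≡ 1150, 1150^2 ≡ 2452, 1150^4 ≡ 7919, 1150^8 ≡ 8281, 1150^16 ≡ 5801, 1150^32 ≡ 8711, 1150^64 ≡ 6262, 1150^128 ≡ 5385, 1150^256 ≡ 3004, 1150^512 ≡ 3688, 1150^1024 ≡ 6683, 1150^2048 ≡ 865, 1150^4096 ≡ 5698.
4583 = 4096 + 256 + 128 + 64 + 32 + 4 + 2 + 1, so 1150^4583 ≡ 5698·3004·5385·6262·8711·7919·2452·1150 ≡ 3623 (mod 9167).

3623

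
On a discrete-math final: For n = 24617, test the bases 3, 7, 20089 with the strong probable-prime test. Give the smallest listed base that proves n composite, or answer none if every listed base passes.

n − 1 = 24616 = 2^3 · 3077, so s = 3 and d = 3077.
Base 3: x_0 = 3^3077 mod 24617 = 12050. x_0 is neither 1 nor 24616, so continue squaring. x_1 = 12050^2 mod 24617 = 11434. x_2 = 11434^2 mod 24617 = 20086. Reached i = s−1 = 2 without hitting −1: 3 is a Miller–Rabin witness and 24617 is composite.
Base 7: x_0 = 7^3077 mod 24617 = 23221. x_0 is neither 1 nor 24616, so continue squaring. x_1 = 23221^2 mod 24617 = 4073. x_2 = 4073^2 mod 24617 = 22088. Reached i = s−1 = 2 without hitting −1: 7 is a Miller–Rabin witness and 24617 is composite.
Base 20089: x_0 = 20089^3077 mod 24617 = 23221. x_0 is neither 1 nor 24616, so continue squaring. x_1 = 23221^2 mod 24617 = 4073. x_2 = 4073^2 mod 24617 = 22088. Reached i = s−1 = 2 without hitting −1: 20089 is a Miller–Rabin witness and 24617 is composite.
The smallest witness among the given bases is 3.

3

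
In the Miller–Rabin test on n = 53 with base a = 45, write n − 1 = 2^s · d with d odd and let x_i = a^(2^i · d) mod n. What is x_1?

52

n − 1 = 52 = 2^2 · 13, so s = 2 and d = 13.
Repeated squaring mod 53: 45^1 ≡ 45, 45^2 ≡ 11, 45^4 ≡ 15, 45^8 ≡ 13.
13 = 8 + 4 + 1, so 45^13 ≡ 13·15·45 ≡ 30 (mod 53).
x_0 = 30.
x_1 = 30^2 mod 53 = 52.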